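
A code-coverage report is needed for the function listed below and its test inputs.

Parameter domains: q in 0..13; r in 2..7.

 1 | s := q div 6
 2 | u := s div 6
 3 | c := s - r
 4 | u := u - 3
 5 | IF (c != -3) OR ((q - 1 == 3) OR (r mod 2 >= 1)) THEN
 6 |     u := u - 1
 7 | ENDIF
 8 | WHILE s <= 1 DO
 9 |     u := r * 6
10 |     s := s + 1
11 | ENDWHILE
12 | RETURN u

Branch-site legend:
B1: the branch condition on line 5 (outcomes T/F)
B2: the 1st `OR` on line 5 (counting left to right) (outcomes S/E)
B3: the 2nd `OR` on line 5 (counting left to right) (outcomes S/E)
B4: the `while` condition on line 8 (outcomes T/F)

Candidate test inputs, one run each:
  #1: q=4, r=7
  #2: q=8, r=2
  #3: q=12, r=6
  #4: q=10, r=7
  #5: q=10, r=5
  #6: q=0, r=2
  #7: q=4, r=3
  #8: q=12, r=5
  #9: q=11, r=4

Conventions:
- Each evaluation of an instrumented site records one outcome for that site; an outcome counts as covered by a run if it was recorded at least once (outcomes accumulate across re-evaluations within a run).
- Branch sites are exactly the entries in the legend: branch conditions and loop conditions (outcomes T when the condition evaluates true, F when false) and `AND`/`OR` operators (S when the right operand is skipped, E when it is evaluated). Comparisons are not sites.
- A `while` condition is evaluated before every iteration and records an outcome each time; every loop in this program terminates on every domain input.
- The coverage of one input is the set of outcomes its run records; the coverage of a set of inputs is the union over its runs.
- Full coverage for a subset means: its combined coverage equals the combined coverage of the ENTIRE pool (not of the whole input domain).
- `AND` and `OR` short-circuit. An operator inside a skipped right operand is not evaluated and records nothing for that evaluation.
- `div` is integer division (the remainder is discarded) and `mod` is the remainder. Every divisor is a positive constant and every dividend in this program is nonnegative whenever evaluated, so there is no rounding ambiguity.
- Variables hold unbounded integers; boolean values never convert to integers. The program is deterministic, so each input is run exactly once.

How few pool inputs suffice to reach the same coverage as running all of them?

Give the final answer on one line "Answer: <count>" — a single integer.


input #1, q=4, r=7: events B2->S, B1->T, B4->T, B4->T, B4->F; outcomes B1=T, B2=S, B4=T, B4=F
input #2, q=8, r=2: events B2->S, B1->T, B4->T, B4->F; outcomes B1=T, B2=S, B4=T, B4=F
input #3, q=12, r=6: events B2->S, B1->T, B4->F; outcomes B1=T, B2=S, B4=F
input #4, q=10, r=7: events B2->S, B1->T, B4->T, B4->F; outcomes B1=T, B2=S, B4=T, B4=F
input #5, q=10, r=5: events B2->S, B1->T, B4->T, B4->F; outcomes B1=T, B2=S, B4=T, B4=F
input #6, q=0, r=2: events B2->S, B1->T, B4->T, B4->T, B4->F; outcomes B1=T, B2=S, B4=T, B4=F
input #7, q=4, r=3: events B2->E, B3->S, B1->T, B4->T, B4->T, B4->F; outcomes B1=T, B2=E, B3=S, B4=T, B4=F
input #8, q=12, r=5: events B2->E, B3->E, B1->T, B4->F; outcomes B1=T, B2=E, B3=E, B4=F
input #9, q=11, r=4: events B2->E, B3->E, B1->F, B4->T, B4->F; outcomes B1=F, B2=E, B3=E, B4=T, B4=F
together the pool reaches 8 outcomes: B1=T, B1=F, B2=S, B2=E, B3=S, B3=E, B4=T, B4=F
size 1 is not enough: best union over all size-1 subsets is 5/8
size 2 is not enough: best union over all size-2 subsets is 7/8
inputs {1, 7, 9} (size 3) cover everything; no size-3 subset with a lexicographically smaller index list covers all 8
Answer: 3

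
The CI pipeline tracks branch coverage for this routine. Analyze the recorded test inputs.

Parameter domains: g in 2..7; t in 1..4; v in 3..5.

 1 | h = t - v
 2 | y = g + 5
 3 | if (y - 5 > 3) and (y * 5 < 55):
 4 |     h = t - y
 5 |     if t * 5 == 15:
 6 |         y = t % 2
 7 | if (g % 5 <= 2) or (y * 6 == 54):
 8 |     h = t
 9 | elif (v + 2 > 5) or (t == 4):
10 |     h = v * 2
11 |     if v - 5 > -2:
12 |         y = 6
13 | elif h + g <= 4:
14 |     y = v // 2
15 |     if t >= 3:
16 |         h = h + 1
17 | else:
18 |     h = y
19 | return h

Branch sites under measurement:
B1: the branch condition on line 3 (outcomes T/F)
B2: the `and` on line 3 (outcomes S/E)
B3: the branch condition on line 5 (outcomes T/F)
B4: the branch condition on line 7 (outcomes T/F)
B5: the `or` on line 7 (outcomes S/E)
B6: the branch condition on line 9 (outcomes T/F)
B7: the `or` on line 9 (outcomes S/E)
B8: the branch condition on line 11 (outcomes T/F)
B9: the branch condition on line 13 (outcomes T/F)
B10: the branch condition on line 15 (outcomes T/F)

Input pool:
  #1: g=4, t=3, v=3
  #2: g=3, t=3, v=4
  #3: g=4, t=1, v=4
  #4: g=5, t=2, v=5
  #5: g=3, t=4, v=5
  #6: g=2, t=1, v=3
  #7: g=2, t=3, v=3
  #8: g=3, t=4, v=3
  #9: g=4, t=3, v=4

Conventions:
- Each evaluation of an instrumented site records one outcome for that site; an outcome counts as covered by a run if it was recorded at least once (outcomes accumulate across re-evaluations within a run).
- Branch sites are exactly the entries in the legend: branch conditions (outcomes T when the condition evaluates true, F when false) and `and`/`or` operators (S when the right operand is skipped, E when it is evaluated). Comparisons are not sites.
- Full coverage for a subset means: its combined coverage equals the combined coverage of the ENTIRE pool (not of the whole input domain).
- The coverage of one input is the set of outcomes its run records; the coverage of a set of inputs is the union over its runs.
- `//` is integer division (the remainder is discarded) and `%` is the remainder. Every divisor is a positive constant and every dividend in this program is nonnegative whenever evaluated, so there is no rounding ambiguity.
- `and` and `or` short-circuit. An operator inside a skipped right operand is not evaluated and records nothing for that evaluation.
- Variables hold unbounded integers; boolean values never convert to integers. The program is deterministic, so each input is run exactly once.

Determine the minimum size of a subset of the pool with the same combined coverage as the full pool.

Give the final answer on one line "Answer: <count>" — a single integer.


run #1 (g=4, t=3, v=3) runs B2->E, B1->T, B3->T, B5->E, B4->F, B7->E, B6->F, B9->T, B10->T; records B1=T, B2=E, B3=T, B4=F, B5=E, B6=F, B7=E, B9=T, B10=T
run #2 (g=3, t=3, v=4) runs B2->S, B1->F, B5->E, B4->F, B7->S, B6->T, B8->T; records B1=F, B2=S, B4=F, B5=E, B6=T, B7=S, B8=T
run #3 (g=4, t=1, v=4) runs B2->E, B1->T, B3->F, B5->E, B4->T; records B1=T, B2=E, B3=F, B4=T, B5=E
run #4 (g=5, t=2, v=5) runs B2->E, B1->T, B3->F, B5->S, B4->T; records B1=T, B2=E, B3=F, B4=T, B5=S
run #5 (g=3, t=4, v=5) runs B2->S, B1->F, B5->E, B4->F, B7->S, B6->T, B8->T; records B1=F, B2=S, B4=F, B5=E, B6=T, B7=S, B8=T
run #6 (g=2, t=1, v=3) runs B2->S, B1->F, B5->S, B4->T; records B1=F, B2=S, B4=T, B5=S
run #7 (g=2, t=3, v=3) runs B2->S, B1->F, B5->S, B4->T; records B1=F, B2=S, B4=T, B5=S
run #8 (g=3, t=4, v=3) runs B2->S, B1->F, B5->E, B4->F, B7->E, B6->T, B8->F; records B1=F, B2=S, B4=F, B5=E, B6=T, B7=E, B8=F
run #9 (g=4, t=3, v=4) runs B2->E, B1->T, B3->T, B5->E, B4->F, B7->S, B6->T, B8->T; records B1=T, B2=E, B3=T, B4=F, B5=E, B6=T, B7=S, B8=T
together the pool reaches 18 outcomes: B1=T, B1=F, B2=S, B2=E, B3=T, B3=F, B4=T, B4=F, B5=S, B5=E, B6=T, B6=F, B7=S, B7=E, B8=T, B8=F, B9=T, B10=T
size 1 is not enough: best union over all size-1 subsets is 9/18
size 2 is not enough: best union over all size-2 subsets is 14/18
size 3 is not enough: best union over all size-3 subsets is 17/18
size 4: inputs {1, 2, 4, 8} cover all 18 outcomes, and no lexicographically smaller subset of this size does
Answer: 4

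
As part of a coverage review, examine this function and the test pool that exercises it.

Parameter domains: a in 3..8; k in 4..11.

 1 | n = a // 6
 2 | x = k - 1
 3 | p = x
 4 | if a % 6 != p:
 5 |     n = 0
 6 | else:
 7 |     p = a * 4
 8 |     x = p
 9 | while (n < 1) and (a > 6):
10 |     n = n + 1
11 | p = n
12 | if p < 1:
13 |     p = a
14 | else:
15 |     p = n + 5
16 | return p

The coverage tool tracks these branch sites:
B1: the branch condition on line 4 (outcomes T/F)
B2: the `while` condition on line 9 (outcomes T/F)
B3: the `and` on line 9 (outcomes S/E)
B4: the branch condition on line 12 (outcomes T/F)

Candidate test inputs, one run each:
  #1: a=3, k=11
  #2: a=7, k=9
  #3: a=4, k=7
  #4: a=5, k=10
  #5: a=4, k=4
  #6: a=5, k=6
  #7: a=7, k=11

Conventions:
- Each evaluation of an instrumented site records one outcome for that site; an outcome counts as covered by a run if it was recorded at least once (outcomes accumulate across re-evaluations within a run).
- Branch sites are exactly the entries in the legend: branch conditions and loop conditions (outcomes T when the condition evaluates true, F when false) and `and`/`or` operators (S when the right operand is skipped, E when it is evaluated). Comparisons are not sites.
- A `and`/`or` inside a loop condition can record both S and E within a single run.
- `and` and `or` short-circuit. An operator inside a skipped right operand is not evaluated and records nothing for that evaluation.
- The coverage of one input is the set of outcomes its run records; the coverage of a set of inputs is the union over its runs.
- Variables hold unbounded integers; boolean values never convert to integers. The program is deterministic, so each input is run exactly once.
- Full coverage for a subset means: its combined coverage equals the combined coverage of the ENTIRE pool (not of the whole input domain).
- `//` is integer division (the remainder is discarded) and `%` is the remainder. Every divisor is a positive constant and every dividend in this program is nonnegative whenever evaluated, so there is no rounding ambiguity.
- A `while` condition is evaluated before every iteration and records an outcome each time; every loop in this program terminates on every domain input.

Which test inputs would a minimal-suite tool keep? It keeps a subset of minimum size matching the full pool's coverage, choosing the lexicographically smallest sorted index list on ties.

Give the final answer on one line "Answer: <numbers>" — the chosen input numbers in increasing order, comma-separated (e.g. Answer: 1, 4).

run #1 (a=3, k=11) runs B1->T, B3->E, B2->F, B4->T; records B1=T, B2=F, B3=E, B4=T
run #2 (a=7, k=9) runs B1->T, B3->E, B2->T, B3->S, B2->F, B4->F; records B1=T, B2=T, B2=F, B3=S, B3=E, B4=F
run #3 (a=4, k=7) runs B1->T, B3->E, B2->F, B4->T; records B1=T, B2=F, B3=E, B4=T
run #4 (a=5, k=10) runs B1->T, B3->E, B2->F, B4->T; records B1=T, B2=F, B3=E, B4=T
run #5 (a=4, k=4) runs B1->T, B3->E, B2->F, B4->T; records B1=T, B2=F, B3=E, B4=T
run #6 (a=5, k=6) runs B1->F, B3->E, B2->F, B4->T; records B1=F, B2=F, B3=E, B4=T
run #7 (a=7, k=11) runs B1->T, B3->E, B2->T, B3->S, B2->F, B4->F; records B1=T, B2=T, B2=F, B3=S, B3=E, B4=F
pool-wide coverage (8 outcomes): B1=T, B1=F, B2=T, B2=F, B3=S, B3=E, B4=T, B4=F
no size-1 subset reaches all 8 outcomes (best union: 6/8)
at size 2, {2, 6} reaches all 8 outcomes; every lexicographically earlier size-2 subset fails

Answer: 2, 6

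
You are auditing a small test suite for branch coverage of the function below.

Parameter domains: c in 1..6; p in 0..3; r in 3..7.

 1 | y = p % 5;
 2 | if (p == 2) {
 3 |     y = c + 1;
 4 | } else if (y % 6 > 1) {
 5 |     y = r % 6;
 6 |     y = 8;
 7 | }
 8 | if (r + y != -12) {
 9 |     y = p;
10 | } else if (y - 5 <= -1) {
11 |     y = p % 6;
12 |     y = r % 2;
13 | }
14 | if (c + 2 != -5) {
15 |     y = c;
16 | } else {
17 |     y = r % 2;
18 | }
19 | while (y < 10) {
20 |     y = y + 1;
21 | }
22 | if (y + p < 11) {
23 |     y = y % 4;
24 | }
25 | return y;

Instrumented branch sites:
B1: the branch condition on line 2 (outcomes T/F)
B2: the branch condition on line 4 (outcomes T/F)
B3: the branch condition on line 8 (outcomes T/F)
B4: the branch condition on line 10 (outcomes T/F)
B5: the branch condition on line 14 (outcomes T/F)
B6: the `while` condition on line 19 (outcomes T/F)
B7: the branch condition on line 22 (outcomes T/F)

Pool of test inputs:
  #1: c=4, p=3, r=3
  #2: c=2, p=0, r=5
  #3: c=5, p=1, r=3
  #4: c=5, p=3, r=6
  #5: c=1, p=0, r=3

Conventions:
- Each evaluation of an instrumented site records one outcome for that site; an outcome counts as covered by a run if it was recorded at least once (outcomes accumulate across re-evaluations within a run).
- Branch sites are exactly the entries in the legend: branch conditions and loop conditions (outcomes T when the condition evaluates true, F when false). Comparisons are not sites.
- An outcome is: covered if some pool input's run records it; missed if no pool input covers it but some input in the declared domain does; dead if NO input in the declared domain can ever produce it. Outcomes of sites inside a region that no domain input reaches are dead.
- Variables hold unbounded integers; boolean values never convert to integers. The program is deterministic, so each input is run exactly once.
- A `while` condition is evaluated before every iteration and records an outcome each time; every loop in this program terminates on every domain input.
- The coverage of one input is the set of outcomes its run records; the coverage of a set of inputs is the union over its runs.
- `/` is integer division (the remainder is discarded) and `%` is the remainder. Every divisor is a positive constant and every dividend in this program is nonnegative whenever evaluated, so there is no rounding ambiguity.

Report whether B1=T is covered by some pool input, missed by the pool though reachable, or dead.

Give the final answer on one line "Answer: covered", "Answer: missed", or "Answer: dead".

no pool input records B1=T
but domain input (c=1, p=2, r=3) does record it -> reachable, so missed

Answer: missed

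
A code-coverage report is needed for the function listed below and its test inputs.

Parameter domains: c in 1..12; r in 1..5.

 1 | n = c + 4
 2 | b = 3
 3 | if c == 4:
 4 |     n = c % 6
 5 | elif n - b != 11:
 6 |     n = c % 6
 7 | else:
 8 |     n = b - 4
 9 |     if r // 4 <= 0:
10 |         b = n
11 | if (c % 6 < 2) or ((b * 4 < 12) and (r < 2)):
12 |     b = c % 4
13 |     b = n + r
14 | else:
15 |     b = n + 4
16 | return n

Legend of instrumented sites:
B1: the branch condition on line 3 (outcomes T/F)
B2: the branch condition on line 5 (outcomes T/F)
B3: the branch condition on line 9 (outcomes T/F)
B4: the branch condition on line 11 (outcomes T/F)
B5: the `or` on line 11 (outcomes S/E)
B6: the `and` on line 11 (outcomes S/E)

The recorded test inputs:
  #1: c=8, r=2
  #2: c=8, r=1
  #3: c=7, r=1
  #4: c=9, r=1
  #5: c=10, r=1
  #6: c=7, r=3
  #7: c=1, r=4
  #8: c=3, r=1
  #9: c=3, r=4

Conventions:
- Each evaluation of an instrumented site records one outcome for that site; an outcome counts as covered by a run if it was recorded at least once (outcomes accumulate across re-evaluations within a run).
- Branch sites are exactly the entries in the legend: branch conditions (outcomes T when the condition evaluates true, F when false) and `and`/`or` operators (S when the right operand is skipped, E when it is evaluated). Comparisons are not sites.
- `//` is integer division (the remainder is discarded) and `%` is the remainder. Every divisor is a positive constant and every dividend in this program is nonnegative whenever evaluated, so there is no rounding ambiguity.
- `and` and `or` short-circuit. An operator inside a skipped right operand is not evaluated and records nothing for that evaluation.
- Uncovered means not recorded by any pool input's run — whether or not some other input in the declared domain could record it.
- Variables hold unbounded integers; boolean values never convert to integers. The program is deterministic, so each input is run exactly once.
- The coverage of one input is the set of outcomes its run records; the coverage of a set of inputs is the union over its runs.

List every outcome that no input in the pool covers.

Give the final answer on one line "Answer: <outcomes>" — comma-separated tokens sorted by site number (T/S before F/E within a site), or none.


run #1 (c=8, r=2) runs B1->F, B2->T, B5->E, B6->S, B4->F; records B1=F, B2=T, B4=F, B5=E, B6=S
run #2 (c=8, r=1) runs B1->F, B2->T, B5->E, B6->S, B4->F; records B1=F, B2=T, B4=F, B5=E, B6=S
run #3 (c=7, r=1) runs B1->F, B2->T, B5->S, B4->T; records B1=F, B2=T, B4=T, B5=S
run #4 (c=9, r=1) runs B1->F, B2->T, B5->E, B6->S, B4->F; records B1=F, B2=T, B4=F, B5=E, B6=S
run #5 (c=10, r=1) runs B1->F, B2->F, B3->T, B5->E, B6->E, B4->T; records B1=F, B2=F, B3=T, B4=T, B5=E, B6=E
run #6 (c=7, r=3) runs B1->F, B2->T, B5->S, B4->T; records B1=F, B2=T, B4=T, B5=S
run #7 (c=1, r=4) runs B1->F, B2->T, B5->S, B4->T; records B1=F, B2=T, B4=T, B5=S
run #8 (c=3, r=1) runs B1->F, B2->T, B5->E, B6->S, B4->F; records B1=F, B2=T, B4=F, B5=E, B6=S
run #9 (c=3, r=4) runs B1->F, B2->T, B5->E, B6->S, B4->F; records B1=F, B2=T, B4=F, B5=E, B6=S
union over the pool: B1=F, B2=T, B2=F, B3=T, B4=T, B4=F, B5=S, B5=E, B6=S, B6=E
uncovered (2 of 12): B1=T, B3=F
Answer: B1=T, B3=F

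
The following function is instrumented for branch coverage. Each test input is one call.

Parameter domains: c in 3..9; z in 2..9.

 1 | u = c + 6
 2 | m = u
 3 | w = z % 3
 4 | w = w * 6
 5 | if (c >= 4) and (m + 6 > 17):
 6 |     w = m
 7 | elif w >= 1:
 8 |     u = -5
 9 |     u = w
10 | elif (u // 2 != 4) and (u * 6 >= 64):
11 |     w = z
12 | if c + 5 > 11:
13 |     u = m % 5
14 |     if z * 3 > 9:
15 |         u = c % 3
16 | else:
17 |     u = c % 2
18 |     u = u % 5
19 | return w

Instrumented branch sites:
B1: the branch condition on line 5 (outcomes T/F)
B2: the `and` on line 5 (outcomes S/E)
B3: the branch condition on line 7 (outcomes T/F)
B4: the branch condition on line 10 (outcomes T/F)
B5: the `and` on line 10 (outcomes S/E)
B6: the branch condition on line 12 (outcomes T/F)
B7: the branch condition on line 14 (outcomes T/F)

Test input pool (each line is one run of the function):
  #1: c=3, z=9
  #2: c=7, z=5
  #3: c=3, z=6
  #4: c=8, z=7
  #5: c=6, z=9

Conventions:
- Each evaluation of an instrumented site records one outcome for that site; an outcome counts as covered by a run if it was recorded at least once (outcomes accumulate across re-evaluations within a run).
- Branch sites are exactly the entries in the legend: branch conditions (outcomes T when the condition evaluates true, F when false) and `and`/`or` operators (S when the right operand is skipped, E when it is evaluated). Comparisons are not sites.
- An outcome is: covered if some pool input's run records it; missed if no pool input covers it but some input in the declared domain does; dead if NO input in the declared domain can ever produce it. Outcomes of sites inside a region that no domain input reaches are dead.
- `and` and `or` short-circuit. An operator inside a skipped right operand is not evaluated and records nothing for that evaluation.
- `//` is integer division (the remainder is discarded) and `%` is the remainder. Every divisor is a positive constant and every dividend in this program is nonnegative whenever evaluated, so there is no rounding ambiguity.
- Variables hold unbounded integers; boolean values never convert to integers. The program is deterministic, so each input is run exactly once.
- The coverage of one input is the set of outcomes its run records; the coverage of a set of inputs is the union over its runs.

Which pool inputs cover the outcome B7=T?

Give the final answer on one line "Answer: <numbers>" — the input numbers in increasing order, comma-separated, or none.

input #1 (c=3, z=9): does not produce B7=T
input #2 (c=7, z=5): produces B7=T
input #3 (c=3, z=6): does not produce B7=T
input #4 (c=8, z=7): produces B7=T
input #5 (c=6, z=9): does not produce B7=T

Answer: 2, 4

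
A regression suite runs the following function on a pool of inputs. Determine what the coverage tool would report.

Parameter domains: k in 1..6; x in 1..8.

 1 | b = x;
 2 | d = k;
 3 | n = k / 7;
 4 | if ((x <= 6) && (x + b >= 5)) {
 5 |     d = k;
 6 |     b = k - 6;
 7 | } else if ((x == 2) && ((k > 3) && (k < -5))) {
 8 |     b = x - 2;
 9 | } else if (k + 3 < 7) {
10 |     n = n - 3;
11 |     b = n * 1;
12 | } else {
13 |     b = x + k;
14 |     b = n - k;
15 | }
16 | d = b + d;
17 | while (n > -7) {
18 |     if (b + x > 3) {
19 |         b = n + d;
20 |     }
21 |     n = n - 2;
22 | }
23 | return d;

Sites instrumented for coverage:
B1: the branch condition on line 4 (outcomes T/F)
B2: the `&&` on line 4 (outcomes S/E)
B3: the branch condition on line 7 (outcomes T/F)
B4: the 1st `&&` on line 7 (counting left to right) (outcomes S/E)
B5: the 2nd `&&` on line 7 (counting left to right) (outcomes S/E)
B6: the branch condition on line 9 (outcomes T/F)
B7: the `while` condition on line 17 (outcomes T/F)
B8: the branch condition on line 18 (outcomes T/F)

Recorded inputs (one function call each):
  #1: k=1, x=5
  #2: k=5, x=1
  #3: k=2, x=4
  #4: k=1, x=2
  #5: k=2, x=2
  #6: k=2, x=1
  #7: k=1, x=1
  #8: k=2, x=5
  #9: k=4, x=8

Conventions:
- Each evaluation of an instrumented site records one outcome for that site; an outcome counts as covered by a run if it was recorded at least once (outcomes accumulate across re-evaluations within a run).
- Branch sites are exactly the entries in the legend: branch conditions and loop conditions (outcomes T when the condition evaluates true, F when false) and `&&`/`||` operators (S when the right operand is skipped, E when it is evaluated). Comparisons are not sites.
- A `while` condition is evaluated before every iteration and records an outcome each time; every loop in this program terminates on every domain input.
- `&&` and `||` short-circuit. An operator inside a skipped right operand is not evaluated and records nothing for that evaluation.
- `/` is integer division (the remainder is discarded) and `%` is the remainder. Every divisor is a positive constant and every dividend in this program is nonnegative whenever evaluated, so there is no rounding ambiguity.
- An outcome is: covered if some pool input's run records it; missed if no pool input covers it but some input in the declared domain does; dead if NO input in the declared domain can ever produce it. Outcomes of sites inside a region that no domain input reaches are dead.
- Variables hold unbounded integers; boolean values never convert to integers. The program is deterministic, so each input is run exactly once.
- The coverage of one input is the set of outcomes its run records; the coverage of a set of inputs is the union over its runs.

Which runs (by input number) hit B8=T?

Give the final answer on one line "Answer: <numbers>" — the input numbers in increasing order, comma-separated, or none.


input #1 (k=1, x=5): never hits B8=T
input #2 (k=5, x=1): never hits B8=T
input #3 (k=2, x=4): never hits B8=T
input #4 (k=1, x=2): never hits B8=T
input #5 (k=2, x=2): never hits B8=T
input #6 (k=2, x=1): never hits B8=T
input #7 (k=1, x=1): never hits B8=T
input #8 (k=2, x=5): never hits B8=T
input #9 (k=4, x=8): hits B8=T
Answer: 9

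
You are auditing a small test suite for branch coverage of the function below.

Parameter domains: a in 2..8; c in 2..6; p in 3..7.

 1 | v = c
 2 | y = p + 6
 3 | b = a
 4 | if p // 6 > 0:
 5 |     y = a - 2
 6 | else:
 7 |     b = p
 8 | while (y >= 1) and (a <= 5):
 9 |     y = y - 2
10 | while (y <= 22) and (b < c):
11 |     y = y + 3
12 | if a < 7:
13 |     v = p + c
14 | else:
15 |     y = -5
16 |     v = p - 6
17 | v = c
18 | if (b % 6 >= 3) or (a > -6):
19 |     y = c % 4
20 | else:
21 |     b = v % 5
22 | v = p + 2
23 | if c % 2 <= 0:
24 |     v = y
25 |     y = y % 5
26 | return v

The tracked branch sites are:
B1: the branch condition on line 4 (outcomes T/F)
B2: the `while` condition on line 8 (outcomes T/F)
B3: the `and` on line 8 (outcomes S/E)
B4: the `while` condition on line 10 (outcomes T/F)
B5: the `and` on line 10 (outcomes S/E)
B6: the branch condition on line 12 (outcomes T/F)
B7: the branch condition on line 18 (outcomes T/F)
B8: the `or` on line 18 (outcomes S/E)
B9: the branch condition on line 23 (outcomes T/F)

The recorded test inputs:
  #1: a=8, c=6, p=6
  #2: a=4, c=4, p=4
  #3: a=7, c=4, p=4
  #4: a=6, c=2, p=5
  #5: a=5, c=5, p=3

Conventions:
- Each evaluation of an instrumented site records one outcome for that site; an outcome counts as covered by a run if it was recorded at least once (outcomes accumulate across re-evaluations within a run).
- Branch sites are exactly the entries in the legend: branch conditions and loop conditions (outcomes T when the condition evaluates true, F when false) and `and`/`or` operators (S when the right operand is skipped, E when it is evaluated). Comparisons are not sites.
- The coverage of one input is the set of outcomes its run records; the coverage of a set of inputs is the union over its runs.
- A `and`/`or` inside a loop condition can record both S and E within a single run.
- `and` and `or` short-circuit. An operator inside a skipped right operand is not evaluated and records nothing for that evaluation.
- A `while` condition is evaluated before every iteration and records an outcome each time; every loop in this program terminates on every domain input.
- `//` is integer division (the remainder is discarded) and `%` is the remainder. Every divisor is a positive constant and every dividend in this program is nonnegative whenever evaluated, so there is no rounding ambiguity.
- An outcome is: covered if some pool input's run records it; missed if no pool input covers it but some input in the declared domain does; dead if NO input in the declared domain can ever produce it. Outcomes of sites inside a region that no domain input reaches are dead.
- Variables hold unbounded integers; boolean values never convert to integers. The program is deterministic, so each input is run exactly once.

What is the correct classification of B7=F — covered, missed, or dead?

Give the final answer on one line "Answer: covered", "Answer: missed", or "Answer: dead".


no pool input records B7=F
checking all 175 inputs in the declared domain: B7=F is never recorded -> dead
Answer: dead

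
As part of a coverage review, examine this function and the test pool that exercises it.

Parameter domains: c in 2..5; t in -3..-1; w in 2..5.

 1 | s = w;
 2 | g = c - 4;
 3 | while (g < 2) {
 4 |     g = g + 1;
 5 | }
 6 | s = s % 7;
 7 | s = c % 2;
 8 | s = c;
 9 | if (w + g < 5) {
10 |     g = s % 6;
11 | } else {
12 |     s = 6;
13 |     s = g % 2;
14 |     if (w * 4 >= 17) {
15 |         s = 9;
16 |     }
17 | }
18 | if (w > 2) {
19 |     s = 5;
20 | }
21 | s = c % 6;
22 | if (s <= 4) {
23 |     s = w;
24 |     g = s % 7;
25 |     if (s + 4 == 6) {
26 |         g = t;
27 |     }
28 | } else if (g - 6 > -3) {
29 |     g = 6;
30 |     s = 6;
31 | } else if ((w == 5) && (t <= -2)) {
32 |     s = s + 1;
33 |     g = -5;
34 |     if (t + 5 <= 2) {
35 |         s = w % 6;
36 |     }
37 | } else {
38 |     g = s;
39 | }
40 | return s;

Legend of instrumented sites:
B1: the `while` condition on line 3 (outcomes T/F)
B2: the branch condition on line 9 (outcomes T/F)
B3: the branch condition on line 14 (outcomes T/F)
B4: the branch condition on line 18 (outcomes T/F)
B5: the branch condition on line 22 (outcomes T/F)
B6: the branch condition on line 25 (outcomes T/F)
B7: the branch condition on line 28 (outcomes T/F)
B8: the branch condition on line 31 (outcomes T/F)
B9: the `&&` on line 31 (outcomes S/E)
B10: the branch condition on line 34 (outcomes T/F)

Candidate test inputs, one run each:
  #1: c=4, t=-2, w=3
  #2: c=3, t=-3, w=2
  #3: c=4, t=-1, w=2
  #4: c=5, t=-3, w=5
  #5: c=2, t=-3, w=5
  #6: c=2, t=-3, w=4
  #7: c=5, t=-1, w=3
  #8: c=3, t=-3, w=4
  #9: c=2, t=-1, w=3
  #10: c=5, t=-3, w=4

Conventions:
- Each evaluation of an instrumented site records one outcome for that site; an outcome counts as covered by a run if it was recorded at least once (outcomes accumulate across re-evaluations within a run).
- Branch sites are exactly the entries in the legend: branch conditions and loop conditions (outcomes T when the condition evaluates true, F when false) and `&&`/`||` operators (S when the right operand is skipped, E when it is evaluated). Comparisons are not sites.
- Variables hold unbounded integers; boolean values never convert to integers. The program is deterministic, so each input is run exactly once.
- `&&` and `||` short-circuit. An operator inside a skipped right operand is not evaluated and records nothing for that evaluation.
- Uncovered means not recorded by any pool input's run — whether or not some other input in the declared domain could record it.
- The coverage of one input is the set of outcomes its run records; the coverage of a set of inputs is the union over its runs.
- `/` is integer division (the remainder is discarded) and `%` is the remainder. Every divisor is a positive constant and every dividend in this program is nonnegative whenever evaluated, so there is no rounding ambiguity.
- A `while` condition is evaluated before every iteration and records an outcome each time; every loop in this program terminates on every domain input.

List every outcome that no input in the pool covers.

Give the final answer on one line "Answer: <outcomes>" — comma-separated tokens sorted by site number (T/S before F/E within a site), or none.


run #1 (c=4, t=-2, w=3) records B1=T, B1=F, B2=F, B3=F, B4=T, B5=T, B6=F
run #2 (c=3, t=-3, w=2) records B1=T, B1=F, B2=T, B4=F, B5=T, B6=T
run #3 (c=4, t=-1, w=2) records B1=T, B1=F, B2=T, B4=F, B5=T, B6=T
run #4 (c=5, t=-3, w=5) records B1=T, B1=F, B2=F, B3=T, B4=T, B5=F, B7=F, B8=T, B9=E, B10=T
run #5 (c=2, t=-3, w=5) records B1=T, B1=F, B2=F, B3=T, B4=T, B5=T, B6=F
run #6 (c=2, t=-3, w=4) records B1=T, B1=F, B2=F, B3=F, B4=T, B5=T, B6=F
run #7 (c=5, t=-1, w=3) records B1=T, B1=F, B2=F, B3=F, B4=T, B5=F, B7=F, B8=F, B9=S
run #8 (c=3, t=-3, w=4) records B1=T, B1=F, B2=F, B3=F, B4=T, B5=T, B6=F
run #9 (c=2, t=-1, w=3) records B1=T, B1=F, B2=F, B3=F, B4=T, B5=T, B6=F
run #10 (c=5, t=-3, w=4) records B1=T, B1=F, B2=F, B3=F, B4=T, B5=F, B7=F, B8=F, B9=S
union over the pool: B1=T, B1=F, B2=T, B2=F, B3=T, B3=F, B4=T, B4=F, B5=T, B5=F, B6=T, B6=F, B7=F, B8=T, B8=F, B9=S, B9=E, B10=T
uncovered (2 of 20): B7=T, B10=F
Answer: B7=T, B10=F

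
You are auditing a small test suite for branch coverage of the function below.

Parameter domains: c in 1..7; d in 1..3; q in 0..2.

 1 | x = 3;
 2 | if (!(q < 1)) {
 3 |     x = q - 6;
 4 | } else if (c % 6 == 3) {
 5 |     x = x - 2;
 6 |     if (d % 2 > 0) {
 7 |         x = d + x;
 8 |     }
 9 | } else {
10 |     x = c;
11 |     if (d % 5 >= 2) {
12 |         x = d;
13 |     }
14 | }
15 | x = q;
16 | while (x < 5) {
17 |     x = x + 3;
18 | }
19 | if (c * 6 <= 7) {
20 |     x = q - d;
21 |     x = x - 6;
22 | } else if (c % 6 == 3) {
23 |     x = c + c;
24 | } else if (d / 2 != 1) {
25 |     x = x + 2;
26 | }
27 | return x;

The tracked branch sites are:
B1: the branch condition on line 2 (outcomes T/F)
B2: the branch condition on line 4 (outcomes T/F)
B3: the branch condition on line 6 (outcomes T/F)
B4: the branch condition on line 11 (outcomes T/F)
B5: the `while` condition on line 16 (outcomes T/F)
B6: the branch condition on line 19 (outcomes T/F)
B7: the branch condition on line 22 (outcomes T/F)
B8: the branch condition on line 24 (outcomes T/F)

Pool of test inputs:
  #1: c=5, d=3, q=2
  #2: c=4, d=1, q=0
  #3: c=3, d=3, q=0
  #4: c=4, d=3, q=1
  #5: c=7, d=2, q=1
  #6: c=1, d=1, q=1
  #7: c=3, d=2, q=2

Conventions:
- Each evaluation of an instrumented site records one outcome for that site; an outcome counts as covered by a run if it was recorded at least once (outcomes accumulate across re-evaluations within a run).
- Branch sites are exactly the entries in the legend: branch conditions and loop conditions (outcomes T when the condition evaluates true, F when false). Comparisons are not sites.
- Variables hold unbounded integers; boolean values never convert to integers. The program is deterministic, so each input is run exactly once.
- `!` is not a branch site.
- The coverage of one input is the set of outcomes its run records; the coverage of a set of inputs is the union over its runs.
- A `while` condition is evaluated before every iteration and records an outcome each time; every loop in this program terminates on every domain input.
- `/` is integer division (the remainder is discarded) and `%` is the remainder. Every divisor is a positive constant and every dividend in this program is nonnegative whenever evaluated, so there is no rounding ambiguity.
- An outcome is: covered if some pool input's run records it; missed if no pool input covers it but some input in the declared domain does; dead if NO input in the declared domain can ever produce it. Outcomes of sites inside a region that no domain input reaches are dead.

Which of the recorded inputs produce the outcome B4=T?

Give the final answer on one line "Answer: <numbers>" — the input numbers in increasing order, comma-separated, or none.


input #1 (c=5, d=3, q=2): does not record B4=T
input #2 (c=4, d=1, q=0): does not record B4=T
input #3 (c=3, d=3, q=0): does not record B4=T
input #4 (c=4, d=3, q=1): does not record B4=T
input #5 (c=7, d=2, q=1): does not record B4=T
input #6 (c=1, d=1, q=1): does not record B4=T
input #7 (c=3, d=2, q=2): does not record B4=T
Answer: none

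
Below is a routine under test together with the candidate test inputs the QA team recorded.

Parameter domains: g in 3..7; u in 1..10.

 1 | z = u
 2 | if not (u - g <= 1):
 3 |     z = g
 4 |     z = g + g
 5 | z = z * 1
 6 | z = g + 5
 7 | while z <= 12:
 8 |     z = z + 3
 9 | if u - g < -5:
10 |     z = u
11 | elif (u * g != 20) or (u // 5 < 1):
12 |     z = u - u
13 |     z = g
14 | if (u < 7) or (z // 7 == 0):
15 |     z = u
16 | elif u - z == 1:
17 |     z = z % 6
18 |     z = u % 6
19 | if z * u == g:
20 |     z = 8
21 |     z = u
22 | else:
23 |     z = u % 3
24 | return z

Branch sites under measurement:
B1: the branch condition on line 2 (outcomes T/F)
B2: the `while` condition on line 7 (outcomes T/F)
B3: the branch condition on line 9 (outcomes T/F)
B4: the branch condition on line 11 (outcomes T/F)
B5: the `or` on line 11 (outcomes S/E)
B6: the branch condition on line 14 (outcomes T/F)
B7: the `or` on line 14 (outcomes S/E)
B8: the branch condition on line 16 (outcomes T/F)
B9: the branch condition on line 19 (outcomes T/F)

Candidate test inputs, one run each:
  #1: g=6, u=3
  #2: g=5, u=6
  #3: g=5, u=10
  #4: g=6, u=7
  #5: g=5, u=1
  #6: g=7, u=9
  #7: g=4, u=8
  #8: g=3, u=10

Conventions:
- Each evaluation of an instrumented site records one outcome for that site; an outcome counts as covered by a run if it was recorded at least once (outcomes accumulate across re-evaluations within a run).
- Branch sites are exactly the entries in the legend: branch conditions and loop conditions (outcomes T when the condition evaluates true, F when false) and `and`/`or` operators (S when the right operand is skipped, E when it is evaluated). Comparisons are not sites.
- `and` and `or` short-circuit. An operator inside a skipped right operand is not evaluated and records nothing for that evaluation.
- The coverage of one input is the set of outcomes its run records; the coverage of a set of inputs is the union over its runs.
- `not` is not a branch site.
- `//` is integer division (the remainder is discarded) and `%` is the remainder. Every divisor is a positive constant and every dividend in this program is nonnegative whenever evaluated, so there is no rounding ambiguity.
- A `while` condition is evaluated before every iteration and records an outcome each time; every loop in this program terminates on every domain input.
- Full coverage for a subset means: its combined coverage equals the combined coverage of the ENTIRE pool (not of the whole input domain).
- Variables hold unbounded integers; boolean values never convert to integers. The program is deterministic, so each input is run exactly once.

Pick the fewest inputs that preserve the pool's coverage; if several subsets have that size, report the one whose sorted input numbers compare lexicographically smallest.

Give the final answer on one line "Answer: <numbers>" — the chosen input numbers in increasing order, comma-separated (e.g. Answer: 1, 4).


input #1, g=6, u=3: events B1->F, B2->T, B2->F, B3->F, B5->S, B4->T, B7->S, B6->T, B9->F; outcomes B1=F, B2=T, B2=F, B3=F, B4=T, B5=S, B6=T, B7=S, B9=F
input #2, g=5, u=6: events B1->F, B2->T, B2->F, B3->F, B5->S, B4->T, B7->S, B6->T, B9->F; outcomes B1=F, B2=T, B2=F, B3=F, B4=T, B5=S, B6=T, B7=S, B9=F
input #3, g=5, u=10: events B1->T, B2->T, B2->F, B3->F, B5->S, B4->T, B7->E, B6->T, B9->F; outcomes B1=T, B2=T, B2=F, B3=F, B4=T, B5=S, B6=T, B7=E, B9=F
input #4, g=6, u=7: events B1->F, B2->T, B2->F, B3->F, B5->S, B4->T, B7->E, B6->T, B9->F; outcomes B1=F, B2=T, B2=F, B3=F, B4=T, B5=S, B6=T, B7=E, B9=F
input #5, g=5, u=1: events B1->F, B2->T, B2->F, B3->F, B5->S, B4->T, B7->S, B6->T, B9->F; outcomes B1=F, B2=T, B2=F, B3=F, B4=T, B5=S, B6=T, B7=S, B9=F
input #6, g=7, u=9: events B1->T, B2->T, B2->F, B3->F, B5->S, B4->T, B7->E, B6->F, B8->F, B9->F; outcomes B1=T, B2=T, B2=F, B3=F, B4=T, B5=S, B6=F, B7=E, B8=F, B9=F
input #7, g=4, u=8: events B1->T, B2->T, B2->T, B2->F, B3->F, B5->S, B4->T, B7->E, B6->T, B9->F; outcomes B1=T, B2=T, B2=F, B3=F, B4=T, B5=S, B6=T, B7=E, B9=F
input #8, g=3, u=10: events B1->T, B2->T, B2->T, B2->F, B3->F, B5->S, B4->T, B7->E, B6->T, B9->F; outcomes B1=T, B2=T, B2=F, B3=F, B4=T, B5=S, B6=T, B7=E, B9=F
union over all inputs: B1=T, B1=F, B2=T, B2=F, B3=F, B4=T, B5=S, B6=T, B6=F, B7=S, B7=E, B8=F, B9=F (13 outcomes)
checked all size-1 subsets: none covers 13 outcomes (max 10/13)
size 2: inputs {1, 6} cover all 13 outcomes, and no lexicographically smaller subset of this size does
Answer: 1, 6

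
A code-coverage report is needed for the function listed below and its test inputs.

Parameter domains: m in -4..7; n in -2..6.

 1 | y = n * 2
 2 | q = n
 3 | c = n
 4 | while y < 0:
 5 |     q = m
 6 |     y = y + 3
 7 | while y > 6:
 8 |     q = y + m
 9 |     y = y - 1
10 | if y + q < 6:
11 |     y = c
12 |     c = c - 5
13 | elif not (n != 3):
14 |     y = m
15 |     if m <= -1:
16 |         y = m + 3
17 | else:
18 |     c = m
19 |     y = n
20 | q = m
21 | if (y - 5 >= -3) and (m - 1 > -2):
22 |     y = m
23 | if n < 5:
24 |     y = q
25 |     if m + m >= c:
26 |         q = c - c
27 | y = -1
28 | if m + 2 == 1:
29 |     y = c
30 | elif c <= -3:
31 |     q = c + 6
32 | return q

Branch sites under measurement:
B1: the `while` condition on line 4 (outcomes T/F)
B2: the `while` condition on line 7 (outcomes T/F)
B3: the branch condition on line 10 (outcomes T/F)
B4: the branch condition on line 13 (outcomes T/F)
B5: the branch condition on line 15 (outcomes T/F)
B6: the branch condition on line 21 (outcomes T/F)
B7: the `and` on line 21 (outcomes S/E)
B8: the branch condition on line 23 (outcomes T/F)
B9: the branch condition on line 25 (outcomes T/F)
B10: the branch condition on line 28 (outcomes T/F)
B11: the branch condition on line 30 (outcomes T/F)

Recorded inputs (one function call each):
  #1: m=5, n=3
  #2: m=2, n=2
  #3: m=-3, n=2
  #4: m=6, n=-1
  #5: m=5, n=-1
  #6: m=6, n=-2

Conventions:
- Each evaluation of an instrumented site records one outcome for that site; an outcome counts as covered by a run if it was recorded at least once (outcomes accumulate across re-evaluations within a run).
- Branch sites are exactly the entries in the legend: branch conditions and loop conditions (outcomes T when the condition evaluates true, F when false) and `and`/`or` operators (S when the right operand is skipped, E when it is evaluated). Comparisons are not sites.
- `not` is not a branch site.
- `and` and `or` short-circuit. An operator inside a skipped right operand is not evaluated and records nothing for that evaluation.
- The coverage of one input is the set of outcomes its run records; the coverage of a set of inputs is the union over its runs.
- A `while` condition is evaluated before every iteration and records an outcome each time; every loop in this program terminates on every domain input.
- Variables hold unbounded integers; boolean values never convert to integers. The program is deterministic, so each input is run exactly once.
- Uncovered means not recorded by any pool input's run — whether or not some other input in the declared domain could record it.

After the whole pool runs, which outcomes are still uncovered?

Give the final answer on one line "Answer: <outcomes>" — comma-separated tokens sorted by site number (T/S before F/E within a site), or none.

#1 (m=5, n=3) -> covered: B1=F, B2=F, B3=F, B4=T, B5=F, B6=T, B7=E, B8=T, B9=T, B10=F, B11=F
#2 (m=2, n=2) -> covered: B1=F, B2=F, B3=F, B4=F, B6=T, B7=E, B8=T, B9=T, B10=F, B11=F
#3 (m=-3, n=2) -> covered: B1=F, B2=F, B3=F, B4=F, B6=F, B7=E, B8=T, B9=F, B10=F, B11=T
#4 (m=6, n=-1) -> covered: B1=T, B1=F, B2=F, B3=F, B4=F, B6=F, B7=S, B8=T, B9=T, B10=F, B11=F
#5 (m=5, n=-1) -> covered: B1=T, B1=F, B2=F, B3=F, B4=F, B6=F, B7=S, B8=T, B9=T, B10=F, B11=F
#6 (m=6, n=-2) -> covered: B1=T, B1=F, B2=F, B3=F, B4=F, B6=F, B7=S, B8=T, B9=T, B10=F, B11=F
union over the pool: B1=T, B1=F, B2=F, B3=F, B4=T, B4=F, B5=F, B6=T, B6=F, B7=S, B7=E, B8=T, B9=T, B9=F, B10=F, B11=T, B11=F
uncovered (5 of 22): B2=T, B3=T, B5=T, B8=F, B10=T

Answer: B2=T, B3=T, B5=T, B8=F, B10=T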